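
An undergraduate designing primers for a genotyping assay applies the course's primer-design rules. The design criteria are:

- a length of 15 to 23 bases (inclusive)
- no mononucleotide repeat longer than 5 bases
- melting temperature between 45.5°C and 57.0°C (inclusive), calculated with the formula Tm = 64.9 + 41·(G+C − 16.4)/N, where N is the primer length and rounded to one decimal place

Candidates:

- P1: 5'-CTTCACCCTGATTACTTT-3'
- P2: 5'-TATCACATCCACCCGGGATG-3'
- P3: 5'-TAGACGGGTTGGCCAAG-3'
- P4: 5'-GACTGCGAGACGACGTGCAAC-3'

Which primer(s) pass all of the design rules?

P1 (18 nt, A=3 T=8 G=1 C=6): length 18 ✓; longest run = 3 ✓; Tm = 64.9 + 41·(7 − 16.4)/18 = 43.5°C, outside 45.5–57.0°C ✗ — fails.
P2 (20 nt, A=5 T=4 G=4 C=7): length 20 ✓; longest run = 3 ✓; Tm = 64.9 + 41·(11 − 16.4)/20 = 53.8°C ✓ — passes.
P3 (17 nt, A=4 T=3 G=7 C=3): length 17 ✓; longest run = 3 ✓; Tm = 64.9 + 41·(10 − 16.4)/17 = 49.5°C ✓ — passes.
P4 (21 nt, A=6 T=2 G=7 C=6): length 21 ✓; longest run = 2 ✓; Tm = 64.9 + 41·(13 − 16.4)/21 = 58.3°C, outside 45.5–57.0°C ✗ — fails.

P2 and P3.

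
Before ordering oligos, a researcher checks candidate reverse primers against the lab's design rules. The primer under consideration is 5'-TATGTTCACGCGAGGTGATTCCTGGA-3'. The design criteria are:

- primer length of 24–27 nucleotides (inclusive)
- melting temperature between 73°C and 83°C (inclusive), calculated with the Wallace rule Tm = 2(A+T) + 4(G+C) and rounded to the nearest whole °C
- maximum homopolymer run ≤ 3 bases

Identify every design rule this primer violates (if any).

Base counts: A=5, T=8, G=8, C=5 (length 26).
length: length 26 ✓
Tm: Tm = 2·13 + 4·13 = 78°C ✓
homopolymer run: longest run = 2 ✓

Meets all criteria.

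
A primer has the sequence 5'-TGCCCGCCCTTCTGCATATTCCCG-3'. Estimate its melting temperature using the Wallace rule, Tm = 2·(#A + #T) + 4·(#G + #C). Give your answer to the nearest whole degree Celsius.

Base counts: A=2, T=7, G=4, C=11 (length 24).
Tm = 2·(2+7) + 4·(4+11) = 2·9 + 4·15 = 18 + 60 = 78°C.

78°C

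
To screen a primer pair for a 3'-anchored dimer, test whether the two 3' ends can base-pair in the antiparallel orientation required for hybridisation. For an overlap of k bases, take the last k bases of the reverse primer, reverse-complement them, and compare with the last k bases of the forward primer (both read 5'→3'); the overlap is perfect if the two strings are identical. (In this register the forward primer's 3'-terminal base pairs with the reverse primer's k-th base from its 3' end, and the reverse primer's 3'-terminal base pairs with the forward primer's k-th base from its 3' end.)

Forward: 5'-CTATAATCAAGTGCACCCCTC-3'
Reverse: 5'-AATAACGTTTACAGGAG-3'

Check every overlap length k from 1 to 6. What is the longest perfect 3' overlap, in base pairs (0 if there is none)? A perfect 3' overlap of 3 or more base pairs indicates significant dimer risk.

Last 6 bases (5'→3') — forward …CCCCTC, reverse …CAGGAG.
Reverse complement of the reverse primer's last 6 bases: CTCCTG; its first k bases are the reverse complement of the reverse primer's last k bases, so a perfect k-base overlap needs the forward primer's last k bases to equal them.
Comparing (forward last k vs required): k=1: C vs C ✓; k=2: TC vs CT ✗; k=3: CTC vs CTC ✓; k=4: CCTC vs CTCC ✗; k=5: CCCTC vs CTCCT ✗; k=6: CCCCTC vs CTCCTG ✗.
Perfect overlaps at k = 1, 3; the largest is 3.

Longest perfect overlap: 3 complementary base pairs; significant dimer risk (threshold 3).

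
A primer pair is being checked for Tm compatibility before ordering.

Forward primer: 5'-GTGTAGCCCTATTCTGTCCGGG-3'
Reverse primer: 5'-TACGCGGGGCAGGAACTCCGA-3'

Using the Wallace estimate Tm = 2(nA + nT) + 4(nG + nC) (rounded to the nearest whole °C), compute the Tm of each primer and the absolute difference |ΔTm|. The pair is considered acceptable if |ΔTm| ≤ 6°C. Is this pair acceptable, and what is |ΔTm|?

|ΔTm| = 0°C; the pair is acceptable.

Forward: A=2 T=7 G=7 C=6 → Tm = 2·9 + 4·13 = 70°C.
Reverse: A=5 T=2 G=8 C=6 → Tm = 2·7 + 4·14 = 70°C.
|ΔTm| = |70 − 70| = 0°C, ≤ 6°C.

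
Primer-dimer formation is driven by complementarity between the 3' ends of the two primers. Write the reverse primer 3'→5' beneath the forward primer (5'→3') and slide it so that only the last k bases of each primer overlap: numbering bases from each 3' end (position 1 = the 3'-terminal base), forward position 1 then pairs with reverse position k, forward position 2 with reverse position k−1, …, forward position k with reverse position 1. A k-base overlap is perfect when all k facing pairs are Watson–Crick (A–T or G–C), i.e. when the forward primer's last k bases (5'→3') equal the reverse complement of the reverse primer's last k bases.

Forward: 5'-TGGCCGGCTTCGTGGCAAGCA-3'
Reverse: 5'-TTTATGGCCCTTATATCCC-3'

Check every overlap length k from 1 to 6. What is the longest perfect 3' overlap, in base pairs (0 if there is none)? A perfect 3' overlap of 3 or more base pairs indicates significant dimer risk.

Longest perfect overlap: 0 complementary base pairs; below the dimer-risk threshold (threshold 3).

Last 6 bases (5'→3') — forward …CAAGCA, reverse …TATCCC.
Reverse complement of the reverse primer's last 6 bases: GGGATA; its first k bases are the reverse complement of the reverse primer's last k bases, so a perfect k-base overlap needs the forward primer's last k bases to equal them.
Comparing (forward last k vs required): k=1: A vs G ✗; k=2: CA vs GG ✗; k=3: GCA vs GGG ✗; k=4: AGCA vs GGGA ✗; k=5: AAGCA vs GGGAT ✗; k=6: CAAGCA vs GGGATA ✗.
No overlap length from 1 to 6 is perfect, so the longest perfect 3' overlap is 0.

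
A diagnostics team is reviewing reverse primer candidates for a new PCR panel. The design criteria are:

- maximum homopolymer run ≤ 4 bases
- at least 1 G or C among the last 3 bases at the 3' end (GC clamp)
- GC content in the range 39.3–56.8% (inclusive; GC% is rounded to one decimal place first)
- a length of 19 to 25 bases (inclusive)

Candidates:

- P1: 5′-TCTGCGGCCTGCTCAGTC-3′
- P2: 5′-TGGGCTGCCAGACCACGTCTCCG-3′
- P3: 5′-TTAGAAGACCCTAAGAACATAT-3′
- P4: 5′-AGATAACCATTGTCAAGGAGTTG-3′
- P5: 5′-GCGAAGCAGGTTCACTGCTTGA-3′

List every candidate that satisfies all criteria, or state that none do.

P5 only.

P1 (18 nt, A=1 T=5 G=5 C=7): longest run = 2 ✓; 3' end GTC has 2 G/C ✓; GC 12/18 = 66.7%, outside 39.3–56.8% ✗; length 18, outside 19–25 ✗ — fails.
P2 (23 nt, A=3 T=4 G=7 C=9): longest run = 3 ✓; 3' end CCG has 3 G/C ✓; GC 16/23 = 69.6%, outside 39.3–56.8% ✗; length 23 ✓ — fails.
P3 (22 nt, A=10 T=5 G=3 C=4): longest run = 3 ✓; 3' end TAT has 0 G/C, need ≥1 ✗; GC 7/22 = 31.8%, outside 39.3–56.8% ✗; length 22 ✓ — fails.
P4 (23 nt, A=8 T=6 G=6 C=3): longest run = 2 ✓; 3' end TTG has 1 G/C ✓; GC 9/23 = 39.1%, outside 39.3–56.8% ✗; length 23 ✓ — fails.
P5 (22 nt, A=5 T=5 G=7 C=5): longest run = 2 ✓; 3' end TGA has 1 G/C ✓; GC 12/22 = 54.5% ✓; length 22 ✓ — passes.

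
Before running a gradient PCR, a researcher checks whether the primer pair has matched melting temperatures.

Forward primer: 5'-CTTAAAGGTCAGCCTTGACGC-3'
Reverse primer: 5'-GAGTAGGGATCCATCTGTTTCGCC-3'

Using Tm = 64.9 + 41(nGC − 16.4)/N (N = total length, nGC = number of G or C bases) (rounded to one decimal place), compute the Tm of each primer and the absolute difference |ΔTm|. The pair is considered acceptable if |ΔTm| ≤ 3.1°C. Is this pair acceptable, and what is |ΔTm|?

|ΔTm| = 4.7°C; the pair is not acceptable.

Forward: G+C = 11, N = 21 → Tm = 64.9 + 41·(11 − 16.4)/21 = 54.4°C.
Reverse: G+C = 13, N = 24 → Tm = 64.9 + 41·(13 − 16.4)/24 = 59.1°C.
|ΔTm| = |54.4 − 59.1| = 4.7°C, > 3.1°C.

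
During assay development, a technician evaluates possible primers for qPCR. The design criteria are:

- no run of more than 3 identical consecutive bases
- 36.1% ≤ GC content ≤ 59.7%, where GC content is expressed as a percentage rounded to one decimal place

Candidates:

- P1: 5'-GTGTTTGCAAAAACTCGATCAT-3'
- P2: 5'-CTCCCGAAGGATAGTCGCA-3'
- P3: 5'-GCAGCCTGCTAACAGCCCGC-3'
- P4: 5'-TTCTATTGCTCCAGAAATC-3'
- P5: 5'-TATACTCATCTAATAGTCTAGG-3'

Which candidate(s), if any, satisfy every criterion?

P2 and P4.

P1 (22 nt, A=7 T=7 G=4 C=4): longest run = 5, exceeds 3 ✗; GC 8/22 = 36.4% ✓ — fails.
P2 (19 nt, A=5 T=3 G=5 C=6): longest run = 3 ✓; GC 11/19 = 57.9% ✓ — passes.
P3 (20 nt, A=4 T=2 G=5 C=9): longest run = 3 ✓; GC 14/20 = 70.0%, outside 36.1–59.7% ✗ — fails.
P4 (19 nt, A=5 T=7 G=2 C=5): longest run = 3 ✓; GC 7/19 = 36.8% ✓ — passes.
P5 (22 nt, A=7 T=8 G=3 C=4): longest run = 2 ✓; GC 7/22 = 31.8%, outside 36.1–59.7% ✗ — fails.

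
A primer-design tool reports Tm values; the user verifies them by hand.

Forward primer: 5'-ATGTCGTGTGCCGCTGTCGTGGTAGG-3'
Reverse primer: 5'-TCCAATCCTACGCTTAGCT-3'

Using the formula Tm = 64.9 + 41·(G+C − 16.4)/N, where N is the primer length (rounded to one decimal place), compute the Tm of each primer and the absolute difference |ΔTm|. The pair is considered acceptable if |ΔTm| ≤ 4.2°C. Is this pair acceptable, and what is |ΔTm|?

Forward: G+C = 16, N = 26 → Tm = 64.9 + 41·(16 − 16.4)/26 = 64.3°C.
Reverse: G+C = 9, N = 19 → Tm = 64.9 + 41·(9 − 16.4)/19 = 48.9°C.
|ΔTm| = |64.3 − 48.9| = 15.4°C, > 4.2°C.

|ΔTm| = 15.4°C; the pair is not acceptable.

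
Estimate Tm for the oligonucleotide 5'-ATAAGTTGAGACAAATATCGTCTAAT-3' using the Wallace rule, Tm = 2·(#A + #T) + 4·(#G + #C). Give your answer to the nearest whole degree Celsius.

Base counts: A=11, T=8, G=4, C=3 (length 26).
Tm = 2·(11+8) + 4·(4+3) = 2·19 + 4·7 = 38 + 28 = 66°C.

66°C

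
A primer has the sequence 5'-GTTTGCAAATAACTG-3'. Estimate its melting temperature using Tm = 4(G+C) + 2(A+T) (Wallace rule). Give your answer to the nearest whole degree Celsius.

Base counts: A=5, T=5, G=3, C=2 (length 15).
Tm = 2·(5+5) + 4·(3+2) = 2·10 + 4·5 = 20 + 20 = 40°C.

40°C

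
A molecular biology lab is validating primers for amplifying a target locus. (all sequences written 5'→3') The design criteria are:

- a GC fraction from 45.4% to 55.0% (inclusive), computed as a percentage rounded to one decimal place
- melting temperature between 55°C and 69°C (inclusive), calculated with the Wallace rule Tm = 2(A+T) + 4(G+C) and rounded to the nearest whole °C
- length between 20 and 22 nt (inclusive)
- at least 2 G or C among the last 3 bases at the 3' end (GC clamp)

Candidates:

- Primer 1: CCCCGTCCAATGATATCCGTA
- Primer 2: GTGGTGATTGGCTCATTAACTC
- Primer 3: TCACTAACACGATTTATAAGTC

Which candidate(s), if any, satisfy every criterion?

Primer 2 only.

Primer 1 (21 nt, A=5 T=5 G=3 C=8): GC 11/21 = 52.4% ✓; Tm = 2·10 + 4·11 = 64°C ✓; length 21 ✓; 3' end GTA has 1 G/C, need ≥2 ✗ — fails.
Primer 2 (22 nt, A=4 T=8 G=6 C=4): GC 10/22 = 45.5% ✓; Tm = 2·12 + 4·10 = 64°C ✓; length 22 ✓; 3' end CTC has 2 G/C ✓ — passes.
Primer 3 (22 nt, A=8 T=7 G=2 C=5): GC 7/22 = 31.8%, outside 45.4–55.0% ✗; Tm = 2·15 + 4·7 = 58°C ✓; length 22 ✓; 3' end GTC has 2 G/C ✓ — fails.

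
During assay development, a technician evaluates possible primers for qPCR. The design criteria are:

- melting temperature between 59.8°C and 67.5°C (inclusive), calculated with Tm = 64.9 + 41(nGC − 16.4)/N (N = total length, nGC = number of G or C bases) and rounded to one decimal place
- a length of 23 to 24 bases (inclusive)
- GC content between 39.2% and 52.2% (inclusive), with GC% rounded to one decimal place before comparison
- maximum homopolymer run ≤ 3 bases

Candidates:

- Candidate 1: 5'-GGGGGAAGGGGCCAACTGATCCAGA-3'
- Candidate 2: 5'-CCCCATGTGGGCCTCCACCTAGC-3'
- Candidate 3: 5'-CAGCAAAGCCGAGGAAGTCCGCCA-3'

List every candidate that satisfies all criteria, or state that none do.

None of the candidates satisfy all criteria.

Candidate 1 (25 nt, A=7 T=2 G=11 C=5): Tm = 64.9 + 41·(16 − 16.4)/25 = 64.2°C ✓; length 25, outside 23–24 ✗; GC 16/25 = 64.0%, outside 39.2–52.2% ✗; longest run = 5, exceeds 3 ✗ — fails.
Candidate 2 (23 nt, A=3 T=4 G=5 C=11): Tm = 64.9 + 41·(16 − 16.4)/23 = 64.2°C ✓; length 23 ✓; GC 16/23 = 69.6%, outside 39.2–52.2% ✗; longest run = 4, exceeds 3 ✗ — fails.
Candidate 3 (24 nt, A=8 T=1 G=7 C=8): Tm = 64.9 + 41·(15 − 16.4)/24 = 62.5°C ✓; length 24 ✓; GC 15/24 = 62.5%, outside 39.2–52.2% ✗; longest run = 3 ✓ — fails.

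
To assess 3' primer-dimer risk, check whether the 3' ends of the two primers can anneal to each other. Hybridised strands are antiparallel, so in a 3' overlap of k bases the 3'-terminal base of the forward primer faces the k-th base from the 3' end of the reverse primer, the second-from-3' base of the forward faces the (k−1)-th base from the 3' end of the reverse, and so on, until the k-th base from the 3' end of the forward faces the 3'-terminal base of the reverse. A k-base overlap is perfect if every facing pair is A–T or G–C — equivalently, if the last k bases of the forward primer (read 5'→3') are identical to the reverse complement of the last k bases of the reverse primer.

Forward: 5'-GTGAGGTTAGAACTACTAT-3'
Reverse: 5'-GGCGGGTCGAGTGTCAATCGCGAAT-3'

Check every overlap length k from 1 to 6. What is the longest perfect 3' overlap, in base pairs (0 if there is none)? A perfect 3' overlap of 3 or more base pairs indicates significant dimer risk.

Longest perfect overlap: 2 complementary base pairs; below the dimer-risk threshold (threshold 3).

Last 6 bases (5'→3') — forward …TACTAT, reverse …GCGAAT.
Reverse complement of the reverse primer's last 6 bases: ATTCGC; its first k bases are the reverse complement of the reverse primer's last k bases, so a perfect k-base overlap needs the forward primer's last k bases to equal them.
Comparing (forward last k vs required): k=1: T vs A ✗; k=2: AT vs AT ✓; k=3: TAT vs ATT ✗; k=4: CTAT vs ATTC ✗; k=5: ACTAT vs ATTCG ✗; k=6: TACTAT vs ATTCGC ✗.
Only k = 2 is perfect, so the longest perfect 3' overlap is 2.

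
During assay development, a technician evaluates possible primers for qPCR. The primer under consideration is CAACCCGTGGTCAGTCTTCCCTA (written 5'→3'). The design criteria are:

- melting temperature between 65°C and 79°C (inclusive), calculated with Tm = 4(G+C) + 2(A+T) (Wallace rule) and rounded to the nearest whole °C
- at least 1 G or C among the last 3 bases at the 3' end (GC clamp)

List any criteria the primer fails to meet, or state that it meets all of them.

Base counts: A=4, T=6, G=4, C=9 (length 23).
Tm: Tm = 2·10 + 4·13 = 72°C ✓
GC clamp: 3' end CTA has 1 G/C ✓

Meets all criteria.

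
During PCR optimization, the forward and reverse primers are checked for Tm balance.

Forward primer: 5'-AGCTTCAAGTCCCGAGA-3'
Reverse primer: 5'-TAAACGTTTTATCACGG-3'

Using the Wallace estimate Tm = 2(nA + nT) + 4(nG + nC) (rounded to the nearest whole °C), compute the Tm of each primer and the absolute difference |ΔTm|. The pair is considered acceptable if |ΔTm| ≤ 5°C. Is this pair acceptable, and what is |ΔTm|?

|ΔTm| = 6°C; the pair is not acceptable.

Forward: A=5 T=3 G=4 C=5 → Tm = 2·8 + 4·9 = 52°C.
Reverse: A=5 T=6 G=3 C=3 → Tm = 2·11 + 4·6 = 46°C.
|ΔTm| = |52 − 46| = 6°C, > 5°C.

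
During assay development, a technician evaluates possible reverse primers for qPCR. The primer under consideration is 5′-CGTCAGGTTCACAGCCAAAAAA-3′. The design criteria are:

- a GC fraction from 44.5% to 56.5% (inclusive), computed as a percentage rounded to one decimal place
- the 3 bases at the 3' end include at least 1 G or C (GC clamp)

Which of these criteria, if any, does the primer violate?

Base counts: A=9, T=3, G=4, C=6 (length 22).
GC content: GC 10/22 = 45.5% ✓
GC clamp: 3' end AAA has 0 G/C, need ≥1 ✗

Fails: GC clamp.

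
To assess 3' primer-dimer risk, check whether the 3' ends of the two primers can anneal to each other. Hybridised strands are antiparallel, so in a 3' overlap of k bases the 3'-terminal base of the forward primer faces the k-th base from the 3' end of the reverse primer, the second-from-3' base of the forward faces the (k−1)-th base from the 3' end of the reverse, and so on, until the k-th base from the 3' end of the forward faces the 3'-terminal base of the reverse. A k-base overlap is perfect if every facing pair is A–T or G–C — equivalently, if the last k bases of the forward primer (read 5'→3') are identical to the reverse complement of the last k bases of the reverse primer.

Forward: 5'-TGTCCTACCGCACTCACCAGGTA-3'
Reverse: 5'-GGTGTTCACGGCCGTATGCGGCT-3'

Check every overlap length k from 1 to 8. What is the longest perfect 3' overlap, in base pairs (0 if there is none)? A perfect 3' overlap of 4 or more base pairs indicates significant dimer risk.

Longest perfect overlap: 1 complementary base pair; below the dimer-risk threshold (threshold 4).

Last 8 bases (5'→3') — forward …ACCAGGTA, reverse …ATGCGGCT.
Reverse complement of the reverse primer's last 8 bases: AGCCGCAT; its first k bases are the reverse complement of the reverse primer's last k bases, so a perfect k-base overlap needs the forward primer's last k bases to equal them.
Comparing (forward last k vs required): k=1: A vs A ✓; k=2: TA vs AG ✗; k=3: GTA vs AGC ✗; k=4: GGTA vs AGCC ✗; k=5: AGGTA vs AGCCG ✗; k=6: CAGGTA vs AGCCGC ✗; k=7: CCAGGTA vs AGCCGCA ✗; k=8: ACCAGGTA vs AGCCGCAT ✗.
Only k = 1 is perfect, so the longest perfect 3' overlap is 1.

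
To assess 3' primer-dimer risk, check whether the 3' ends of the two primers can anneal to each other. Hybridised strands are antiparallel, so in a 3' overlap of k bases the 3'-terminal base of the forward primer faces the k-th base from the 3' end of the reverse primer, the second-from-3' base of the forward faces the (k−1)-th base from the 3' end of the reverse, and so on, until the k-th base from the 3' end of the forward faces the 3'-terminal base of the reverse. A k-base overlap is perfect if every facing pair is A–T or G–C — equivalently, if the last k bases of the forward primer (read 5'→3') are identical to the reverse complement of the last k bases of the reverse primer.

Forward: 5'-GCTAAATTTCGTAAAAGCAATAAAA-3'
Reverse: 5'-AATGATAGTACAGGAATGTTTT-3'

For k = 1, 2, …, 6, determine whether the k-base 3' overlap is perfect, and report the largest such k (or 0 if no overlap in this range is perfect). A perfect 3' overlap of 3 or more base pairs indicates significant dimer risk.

Last 6 bases (5'→3') — forward …ATAAAA, reverse …TGTTTT.
Reverse complement of the reverse primer's last 6 bases: AAAACA; its first k bases are the reverse complement of the reverse primer's last k bases, so a perfect k-base overlap needs the forward primer's last k bases to equal them.
Comparing (forward last k vs required): k=1: A vs A ✓; k=2: AA vs AA ✓; k=3: AAA vs AAA ✓; k=4: AAAA vs AAAA ✓; k=5: TAAAA vs AAAAC ✗; k=6: ATAAAA vs AAAACA ✗.
Perfect overlaps at k = 1, 2, 3, 4; the largest is 4.

Longest perfect overlap: 4 complementary base pairs; significant dimer risk (threshold 3).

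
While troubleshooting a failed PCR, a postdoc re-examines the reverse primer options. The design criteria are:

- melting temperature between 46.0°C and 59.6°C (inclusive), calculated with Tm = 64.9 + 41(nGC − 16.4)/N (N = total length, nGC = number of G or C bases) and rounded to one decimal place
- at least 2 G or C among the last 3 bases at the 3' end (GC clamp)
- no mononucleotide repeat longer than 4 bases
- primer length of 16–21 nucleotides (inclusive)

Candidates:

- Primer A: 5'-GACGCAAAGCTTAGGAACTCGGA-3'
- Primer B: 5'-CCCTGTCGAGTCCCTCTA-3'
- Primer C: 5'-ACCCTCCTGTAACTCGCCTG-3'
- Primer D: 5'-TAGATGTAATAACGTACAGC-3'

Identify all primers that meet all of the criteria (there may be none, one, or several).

Primer C only.

Primer A (23 nt, A=8 T=3 G=7 C=5): Tm = 64.9 + 41·(12 − 16.4)/23 = 57.1°C ✓; 3' end GGA has 2 G/C ✓; longest run = 3 ✓; length 23, outside 16–21 ✗ — fails.
Primer B (18 nt, A=2 T=5 G=3 C=8): Tm = 64.9 + 41·(11 − 16.4)/18 = 52.6°C ✓; 3' end CTA has 1 G/C, need ≥2 ✗; longest run = 3 ✓; length 18 ✓ — fails.
Primer C (20 nt, A=3 T=5 G=3 C=9): Tm = 64.9 + 41·(12 − 16.4)/20 = 55.9°C ✓; 3' end CTG has 2 G/C ✓; longest run = 3 ✓; length 20 ✓ — passes.
Primer D (20 nt, A=8 T=5 G=4 C=3): Tm = 64.9 + 41·(7 − 16.4)/20 = 45.6°C, outside 46.0–59.6°C ✗; 3' end AGC has 2 G/C ✓; longest run = 2 ✓; length 20 ✓ — fails.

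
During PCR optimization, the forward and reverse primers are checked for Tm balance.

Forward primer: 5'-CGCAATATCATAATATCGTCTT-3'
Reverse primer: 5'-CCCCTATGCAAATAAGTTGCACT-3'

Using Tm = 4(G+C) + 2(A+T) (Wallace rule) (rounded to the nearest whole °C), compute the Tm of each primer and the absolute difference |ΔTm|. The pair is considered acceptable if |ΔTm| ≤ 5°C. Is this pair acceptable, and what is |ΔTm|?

Forward: A=7 T=8 G=2 C=5 → Tm = 2·15 + 4·7 = 58°C.
Reverse: A=7 T=6 G=3 C=7 → Tm = 2·13 + 4·10 = 66°C.
|ΔTm| = |58 − 66| = 8°C, > 5°C.

|ΔTm| = 8°C; the pair is not acceptable.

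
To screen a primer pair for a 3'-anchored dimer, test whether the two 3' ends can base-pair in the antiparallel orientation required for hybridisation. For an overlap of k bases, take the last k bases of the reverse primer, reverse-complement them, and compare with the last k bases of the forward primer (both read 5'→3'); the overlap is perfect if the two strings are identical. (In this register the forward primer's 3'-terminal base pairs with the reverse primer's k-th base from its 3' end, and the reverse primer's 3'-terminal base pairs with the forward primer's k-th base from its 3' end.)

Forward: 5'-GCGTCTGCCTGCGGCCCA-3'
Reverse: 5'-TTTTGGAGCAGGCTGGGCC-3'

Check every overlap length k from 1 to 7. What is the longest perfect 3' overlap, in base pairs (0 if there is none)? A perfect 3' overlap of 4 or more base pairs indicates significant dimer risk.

Longest perfect overlap: 6 complementary base pairs; significant dimer risk (threshold 4).

Last 7 bases (5'→3') — forward …CGGCCCA, reverse …CTGGGCC.
Reverse complement of the reverse primer's last 7 bases: GGCCCAG; its first k bases are the reverse complement of the reverse primer's last k bases, so a perfect k-base overlap needs the forward primer's last k bases to equal them.
Comparing (forward last k vs required): k=1: A vs G ✗; k=2: CA vs GG ✗; k=3: CCA vs GGC ✗; k=4: CCCA vs GGCC ✗; k=5: GCCCA vs GGCCC ✗; k=6: GGCCCA vs GGCCCA ✓; k=7: CGGCCCA vs GGCCCAG ✗.
Only k = 6 is perfect, so the longest perfect 3' overlap is 6.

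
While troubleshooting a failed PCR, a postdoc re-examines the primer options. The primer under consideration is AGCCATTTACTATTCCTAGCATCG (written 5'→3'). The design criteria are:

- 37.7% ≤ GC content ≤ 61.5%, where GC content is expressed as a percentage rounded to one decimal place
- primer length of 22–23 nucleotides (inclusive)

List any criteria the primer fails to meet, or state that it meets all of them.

Fails: length.

Base counts: A=6, T=8, G=3, C=7 (length 24).
GC content: GC 10/24 = 41.7% ✓
length: length 24, outside 22–23 ✗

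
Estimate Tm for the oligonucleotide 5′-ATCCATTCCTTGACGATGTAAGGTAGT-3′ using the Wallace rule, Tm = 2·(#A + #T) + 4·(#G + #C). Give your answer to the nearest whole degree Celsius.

76°C

Base counts: A=7, T=9, G=6, C=5 (length 27).
Tm = 2·(7+9) + 4·(6+5) = 2·16 + 4·11 = 32 + 44 = 76°C.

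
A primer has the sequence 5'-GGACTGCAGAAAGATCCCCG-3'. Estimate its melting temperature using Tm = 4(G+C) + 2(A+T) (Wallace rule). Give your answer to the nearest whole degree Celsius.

Base counts: A=6, T=2, G=6, C=6 (length 20).
Tm = 2·(6+2) + 4·(6+6) = 2·8 + 4·12 = 16 + 48 = 64°C.

64°C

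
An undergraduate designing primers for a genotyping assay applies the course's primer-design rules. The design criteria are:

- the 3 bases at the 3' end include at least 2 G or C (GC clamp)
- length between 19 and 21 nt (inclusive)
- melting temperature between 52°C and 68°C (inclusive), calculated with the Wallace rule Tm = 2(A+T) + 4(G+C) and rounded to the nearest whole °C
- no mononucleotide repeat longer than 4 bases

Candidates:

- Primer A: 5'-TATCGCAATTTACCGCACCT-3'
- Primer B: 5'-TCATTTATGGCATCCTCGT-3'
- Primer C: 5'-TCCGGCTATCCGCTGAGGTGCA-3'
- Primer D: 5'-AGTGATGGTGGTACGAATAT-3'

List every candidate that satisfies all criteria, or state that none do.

Primer A (20 nt, A=5 T=6 G=2 C=7): 3' end CCT has 2 G/C ✓; length 20 ✓; Tm = 2·11 + 4·9 = 58°C ✓; longest run = 3 ✓ — passes.
Primer B (19 nt, A=3 T=8 G=3 C=5): 3' end CGT has 2 G/C ✓; length 19 ✓; Tm = 2·11 + 4·8 = 54°C ✓; longest run = 3 ✓ — passes.
Primer C (22 nt, A=3 T=5 G=7 C=7): 3' end GCA has 2 G/C ✓; length 22, outside 19–21 ✗; Tm = 2·8 + 4·14 = 72°C, outside 52–68°C ✗; longest run = 2 ✓ — fails.
Primer D (20 nt, A=6 T=6 G=7 C=1): 3' end TAT has 0 G/C, need ≥2 ✗; length 20 ✓; Tm = 2·12 + 4·8 = 56°C ✓; longest run = 2 ✓ — fails.

Primer A and Primer B.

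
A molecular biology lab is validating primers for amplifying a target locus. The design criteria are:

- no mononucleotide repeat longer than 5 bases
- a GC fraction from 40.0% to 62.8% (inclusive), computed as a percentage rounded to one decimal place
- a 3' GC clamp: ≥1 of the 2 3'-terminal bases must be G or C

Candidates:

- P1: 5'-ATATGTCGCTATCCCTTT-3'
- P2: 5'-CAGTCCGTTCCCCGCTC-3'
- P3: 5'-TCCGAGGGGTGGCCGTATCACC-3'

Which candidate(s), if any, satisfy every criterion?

P1 (18 nt, A=3 T=8 G=2 C=5): longest run = 3 ✓; GC 7/18 = 38.9%, outside 40.0–62.8% ✗; 3' end TT has 0 G/C, need ≥1 ✗ — fails.
P2 (17 nt, A=1 T=4 G=3 C=9): longest run = 4 ✓; GC 12/17 = 70.6%, outside 40.0–62.8% ✗; 3' end TC has 1 G/C ✓ — fails.
P3 (22 nt, A=3 T=4 G=8 C=7): longest run = 4 ✓; GC 15/22 = 68.2%, outside 40.0–62.8% ✗; 3' end CC has 2 G/C ✓ — fails.

None of the candidates satisfy all criteria.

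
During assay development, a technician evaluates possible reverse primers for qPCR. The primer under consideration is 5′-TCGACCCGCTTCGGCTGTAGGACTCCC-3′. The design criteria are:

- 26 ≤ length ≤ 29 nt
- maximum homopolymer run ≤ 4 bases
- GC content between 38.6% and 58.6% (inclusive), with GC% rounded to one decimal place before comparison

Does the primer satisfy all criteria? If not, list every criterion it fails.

Fails: GC content.

Base counts: A=3, T=6, G=7, C=11 (length 27).
length: length 27 ✓
homopolymer run: longest run = 3 ✓
GC content: GC 18/27 = 66.7%, outside 38.6–58.6% ✗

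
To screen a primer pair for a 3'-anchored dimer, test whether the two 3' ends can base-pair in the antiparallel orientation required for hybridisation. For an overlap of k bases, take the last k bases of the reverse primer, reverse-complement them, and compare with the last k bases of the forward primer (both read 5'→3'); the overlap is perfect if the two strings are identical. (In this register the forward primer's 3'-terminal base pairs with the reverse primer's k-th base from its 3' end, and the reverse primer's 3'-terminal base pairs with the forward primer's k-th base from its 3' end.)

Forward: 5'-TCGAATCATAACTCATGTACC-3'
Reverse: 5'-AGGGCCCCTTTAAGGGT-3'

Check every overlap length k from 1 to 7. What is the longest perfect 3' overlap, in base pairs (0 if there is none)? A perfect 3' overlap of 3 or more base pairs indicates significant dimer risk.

Last 7 bases (5'→3') — forward …ATGTACC, reverse …TAAGGGT.
Reverse complement of the reverse primer's last 7 bases: ACCCTTA; its first k bases are the reverse complement of the reverse primer's last k bases, so a perfect k-base overlap needs the forward primer's last k bases to equal them.
Comparing (forward last k vs required): k=1: C vs A ✗; k=2: CC vs AC ✗; k=3: ACC vs ACC ✓; k=4: TACC vs ACCC ✗; k=5: GTACC vs ACCCT ✗; k=6: TGTACC vs ACCCTT ✗; k=7: ATGTACC vs ACCCTTA ✗.
Only k = 3 is perfect, so the longest perfect 3' overlap is 3.

Longest perfect overlap: 3 complementary base pairs; significant dimer risk (threshold 3).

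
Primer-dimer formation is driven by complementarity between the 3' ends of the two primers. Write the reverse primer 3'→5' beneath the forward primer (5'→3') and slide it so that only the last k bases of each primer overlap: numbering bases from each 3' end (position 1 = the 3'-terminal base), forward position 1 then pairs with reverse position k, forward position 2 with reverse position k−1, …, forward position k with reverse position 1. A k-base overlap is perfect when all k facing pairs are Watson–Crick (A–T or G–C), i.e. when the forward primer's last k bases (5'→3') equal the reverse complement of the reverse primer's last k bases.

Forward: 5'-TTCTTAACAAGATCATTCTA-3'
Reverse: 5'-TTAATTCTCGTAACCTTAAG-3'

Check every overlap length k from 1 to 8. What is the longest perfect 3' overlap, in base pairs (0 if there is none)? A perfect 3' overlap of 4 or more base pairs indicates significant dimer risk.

Last 8 bases (5'→3') — forward …TCATTCTA, reverse …ACCTTAAG.
Reverse complement of the reverse primer's last 8 bases: CTTAAGGT; its first k bases are the reverse complement of the reverse primer's last k bases, so a perfect k-base overlap needs the forward primer's last k bases to equal them.
Comparing (forward last k vs required): k=1: A vs C ✗; k=2: TA vs CT ✗; k=3: CTA vs CTT ✗; k=4: TCTA vs CTTA ✗; k=5: TTCTA vs CTTAA ✗; k=6: ATTCTA vs CTTAAG ✗; k=7: CATTCTA vs CTTAAGG ✗; k=8: TCATTCTA vs CTTAAGGT ✗.
No overlap length from 1 to 8 is perfect, so the longest perfect 3' overlap is 0.

Longest perfect overlap: 0 complementary base pairs; below the dimer-risk threshold (threshold 4).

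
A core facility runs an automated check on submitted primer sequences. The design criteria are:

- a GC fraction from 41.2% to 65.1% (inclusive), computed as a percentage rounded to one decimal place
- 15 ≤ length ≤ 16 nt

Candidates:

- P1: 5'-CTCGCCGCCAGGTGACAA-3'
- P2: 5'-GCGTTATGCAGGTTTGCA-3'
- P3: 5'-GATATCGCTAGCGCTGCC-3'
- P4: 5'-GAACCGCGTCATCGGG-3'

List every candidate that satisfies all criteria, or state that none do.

None of the candidates satisfy all criteria.

P1 (18 nt, A=4 T=2 G=5 C=7): GC 12/18 = 66.7%, outside 41.2–65.1% ✗; length 18, outside 15–16 ✗ — fails.
P2 (18 nt, A=3 T=6 G=6 C=3): GC 9/18 = 50.0% ✓; length 18, outside 15–16 ✗ — fails.
P3 (18 nt, A=3 T=4 G=5 C=6): GC 11/18 = 61.1% ✓; length 18, outside 15–16 ✗ — fails.
P4 (16 nt, A=3 T=2 G=6 C=5): GC 11/16 = 68.8%, outside 41.2–65.1% ✗; length 16 ✓ — fails.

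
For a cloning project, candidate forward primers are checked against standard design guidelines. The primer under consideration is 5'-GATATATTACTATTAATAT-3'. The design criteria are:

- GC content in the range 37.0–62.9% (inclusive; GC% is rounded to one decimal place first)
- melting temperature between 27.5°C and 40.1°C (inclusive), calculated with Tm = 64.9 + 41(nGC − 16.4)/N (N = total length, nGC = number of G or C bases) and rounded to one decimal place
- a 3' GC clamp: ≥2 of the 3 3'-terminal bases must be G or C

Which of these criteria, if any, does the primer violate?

Base counts: A=8, T=9, G=1, C=1 (length 19).
GC content: GC 2/19 = 10.5%, outside 37.0–62.9% ✗
Tm: Tm = 64.9 + 41·(2 − 16.4)/19 = 33.8°C ✓
GC clamp: 3' end TAT has 0 G/C, need ≥2 ✗

Fails: GC content, GC clamp.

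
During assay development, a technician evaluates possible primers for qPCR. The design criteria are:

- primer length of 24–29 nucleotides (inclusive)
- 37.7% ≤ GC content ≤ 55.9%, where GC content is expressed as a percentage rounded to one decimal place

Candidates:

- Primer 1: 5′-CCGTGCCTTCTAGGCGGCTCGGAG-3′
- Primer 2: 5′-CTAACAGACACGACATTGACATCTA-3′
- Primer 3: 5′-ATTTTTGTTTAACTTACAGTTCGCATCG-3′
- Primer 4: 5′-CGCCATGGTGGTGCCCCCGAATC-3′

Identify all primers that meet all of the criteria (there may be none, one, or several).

Primer 1 (24 nt, A=2 T=5 G=9 C=8): length 24 ✓; GC 17/24 = 70.8%, outside 37.7–55.9% ✗ — fails.
Primer 2 (25 nt, A=10 T=5 G=3 C=7): length 25 ✓; GC 10/25 = 40.0% ✓ — passes.
Primer 3 (28 nt, A=6 T=13 G=4 C=5): length 28 ✓; GC 9/28 = 32.1%, outside 37.7–55.9% ✗ — fails.
Primer 4 (23 nt, A=3 T=4 G=7 C=9): length 23, outside 24–29 ✗; GC 16/23 = 69.6%, outside 37.7–55.9% ✗ — fails.

Primer 2 only.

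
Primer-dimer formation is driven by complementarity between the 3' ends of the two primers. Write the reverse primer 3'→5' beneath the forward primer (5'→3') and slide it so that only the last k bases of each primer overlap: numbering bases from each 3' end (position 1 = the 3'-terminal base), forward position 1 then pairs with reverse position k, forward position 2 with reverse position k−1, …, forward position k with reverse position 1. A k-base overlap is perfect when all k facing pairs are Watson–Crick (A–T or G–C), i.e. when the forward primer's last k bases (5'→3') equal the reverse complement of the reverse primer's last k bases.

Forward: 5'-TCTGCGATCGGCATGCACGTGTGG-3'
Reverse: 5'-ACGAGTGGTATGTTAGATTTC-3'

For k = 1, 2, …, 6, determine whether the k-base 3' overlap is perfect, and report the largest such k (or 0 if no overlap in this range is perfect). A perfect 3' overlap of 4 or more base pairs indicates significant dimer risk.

Longest perfect overlap: 1 complementary base pair; below the dimer-risk threshold (threshold 4).

Last 6 bases (5'→3') — forward …GTGTGG, reverse …GATTTC.
Reverse complement of the reverse primer's last 6 bases: GAAATC; its first k bases are the reverse complement of the reverse primer's last k bases, so a perfect k-base overlap needs the forward primer's last k bases to equal them.
Comparing (forward last k vs required): k=1: G vs G ✓; k=2: GG vs GA ✗; k=3: TGG vs GAA ✗; k=4: GTGG vs GAAA ✗; k=5: TGTGG vs GAAAT ✗; k=6: GTGTGG vs GAAATC ✗.
Only k = 1 is perfect, so the longest perfect 3' overlap is 1.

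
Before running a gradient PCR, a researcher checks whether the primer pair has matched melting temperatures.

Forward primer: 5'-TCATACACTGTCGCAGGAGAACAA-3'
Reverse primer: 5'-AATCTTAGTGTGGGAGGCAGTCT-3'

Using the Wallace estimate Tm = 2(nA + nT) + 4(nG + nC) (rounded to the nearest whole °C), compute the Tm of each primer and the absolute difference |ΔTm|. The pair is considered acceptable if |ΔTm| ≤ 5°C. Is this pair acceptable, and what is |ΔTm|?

Forward: A=9 T=4 G=5 C=6 → Tm = 2·13 + 4·11 = 70°C.
Reverse: A=5 T=7 G=8 C=3 → Tm = 2·12 + 4·11 = 68°C.
|ΔTm| = |70 − 68| = 2°C, ≤ 5°C.

|ΔTm| = 2°C; the pair is acceptable.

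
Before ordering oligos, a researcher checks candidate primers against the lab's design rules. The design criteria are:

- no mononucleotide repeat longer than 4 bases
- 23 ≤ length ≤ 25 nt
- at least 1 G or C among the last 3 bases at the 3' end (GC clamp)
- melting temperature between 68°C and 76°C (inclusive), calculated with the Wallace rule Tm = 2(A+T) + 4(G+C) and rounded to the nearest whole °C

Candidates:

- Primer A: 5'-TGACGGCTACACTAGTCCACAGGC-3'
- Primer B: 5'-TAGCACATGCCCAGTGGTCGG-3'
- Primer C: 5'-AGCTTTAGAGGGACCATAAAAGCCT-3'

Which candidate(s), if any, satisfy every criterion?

Primer A (24 nt, A=6 T=4 G=6 C=8): longest run = 2 ✓; length 24 ✓; 3' end GGC has 3 G/C ✓; Tm = 2·10 + 4·14 = 76°C ✓ — passes.
Primer B (21 nt, A=4 T=4 G=7 C=6): longest run = 3 ✓; length 21, outside 23–25 ✗; 3' end CGG has 3 G/C ✓; Tm = 2·8 + 4·13 = 68°C ✓ — fails.
Primer C (25 nt, A=9 T=5 G=6 C=5): longest run = 4 ✓; length 25 ✓; 3' end CCT has 2 G/C ✓; Tm = 2·14 + 4·11 = 72°C ✓ — passes.

Primer A and Primer C.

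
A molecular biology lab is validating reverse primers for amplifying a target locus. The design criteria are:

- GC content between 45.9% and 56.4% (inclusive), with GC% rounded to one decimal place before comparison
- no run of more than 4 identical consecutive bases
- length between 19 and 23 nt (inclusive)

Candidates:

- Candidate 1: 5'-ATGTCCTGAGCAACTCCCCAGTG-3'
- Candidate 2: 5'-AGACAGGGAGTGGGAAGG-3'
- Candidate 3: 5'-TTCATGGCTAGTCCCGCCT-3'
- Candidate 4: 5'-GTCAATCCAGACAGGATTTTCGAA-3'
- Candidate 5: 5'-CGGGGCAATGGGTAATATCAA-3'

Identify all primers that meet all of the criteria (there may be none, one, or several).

Candidate 1 (23 nt, A=5 T=5 G=5 C=8): GC 13/23 = 56.5%, outside 45.9–56.4% ✗; longest run = 4 ✓; length 23 ✓ — fails.
Candidate 2 (18 nt, A=6 T=1 G=10 C=1): GC 11/18 = 61.1%, outside 45.9–56.4% ✗; longest run = 3 ✓; length 18, outside 19–23 ✗ — fails.
Candidate 3 (19 nt, A=2 T=6 G=4 C=7): GC 11/19 = 57.9%, outside 45.9–56.4% ✗; longest run = 3 ✓; length 19 ✓ — fails.
Candidate 4 (24 nt, A=8 T=6 G=5 C=5): GC 10/24 = 41.7%, outside 45.9–56.4% ✗; longest run = 4 ✓; length 24, outside 19–23 ✗ — fails.
Candidate 5 (21 nt, A=7 T=4 G=7 C=3): GC 10/21 = 47.6% ✓; longest run = 4 ✓; length 21 ✓ — passes.

Candidate 5 only.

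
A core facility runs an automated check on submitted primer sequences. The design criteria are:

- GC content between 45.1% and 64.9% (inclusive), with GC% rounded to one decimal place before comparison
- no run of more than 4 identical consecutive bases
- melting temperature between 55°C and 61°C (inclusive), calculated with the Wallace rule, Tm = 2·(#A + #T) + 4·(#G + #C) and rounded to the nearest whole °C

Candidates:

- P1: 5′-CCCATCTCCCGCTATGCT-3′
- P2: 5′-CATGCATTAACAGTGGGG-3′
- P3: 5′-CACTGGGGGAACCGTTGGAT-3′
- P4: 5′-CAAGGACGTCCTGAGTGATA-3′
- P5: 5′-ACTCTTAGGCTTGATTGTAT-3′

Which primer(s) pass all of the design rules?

P1 (18 nt, A=2 T=5 G=2 C=9): GC 11/18 = 61.1% ✓; longest run = 3 ✓; Tm = 2·7 + 4·11 = 58°C ✓ — passes.
P2 (18 nt, A=5 T=4 G=6 C=3): GC 9/18 = 50.0% ✓; longest run = 4 ✓; Tm = 2·9 + 4·9 = 54°C, outside 55–61°C ✗ — fails.
P3 (20 nt, A=4 T=4 G=8 C=4): GC 12/20 = 60.0% ✓; longest run = 5, exceeds 4 ✗; Tm = 2·8 + 4·12 = 64°C, outside 55–61°C ✗ — fails.
P4 (20 nt, A=6 T=4 G=6 C=4): GC 10/20 = 50.0% ✓; longest run = 2 ✓; Tm = 2·10 + 4·10 = 60°C ✓ — passes.
P5 (20 nt, A=4 T=9 G=4 C=3): GC 7/20 = 35.0%, outside 45.1–64.9% ✗; longest run = 2 ✓; Tm = 2·13 + 4·7 = 54°C, outside 55–61°C ✗ — fails.

P1 and P4.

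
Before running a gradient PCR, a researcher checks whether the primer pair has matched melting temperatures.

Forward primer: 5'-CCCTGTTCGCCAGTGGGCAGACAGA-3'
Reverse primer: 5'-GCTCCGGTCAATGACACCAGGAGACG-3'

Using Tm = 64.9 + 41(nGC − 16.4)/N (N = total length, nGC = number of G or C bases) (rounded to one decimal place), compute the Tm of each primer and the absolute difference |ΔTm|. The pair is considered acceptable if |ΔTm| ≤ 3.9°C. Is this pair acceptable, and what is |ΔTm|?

|ΔTm| = 0.1°C; the pair is acceptable.

Forward: G+C = 16, N = 25 → Tm = 64.9 + 41·(16 − 16.4)/25 = 64.2°C.
Reverse: G+C = 16, N = 26 → Tm = 64.9 + 41·(16 − 16.4)/26 = 64.3°C.
|ΔTm| = |64.2 − 64.3| = 0.1°C, ≤ 3.9°C.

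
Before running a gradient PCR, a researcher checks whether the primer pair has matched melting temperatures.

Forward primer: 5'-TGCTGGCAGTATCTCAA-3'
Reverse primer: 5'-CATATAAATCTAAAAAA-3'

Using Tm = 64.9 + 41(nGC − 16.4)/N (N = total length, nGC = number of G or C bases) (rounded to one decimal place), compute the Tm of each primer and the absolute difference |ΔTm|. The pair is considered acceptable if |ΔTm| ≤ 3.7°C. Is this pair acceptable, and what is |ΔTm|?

Forward: G+C = 8, N = 17 → Tm = 64.9 + 41·(8 − 16.4)/17 = 44.6°C.
Reverse: G+C = 2, N = 17 → Tm = 64.9 + 41·(2 − 16.4)/17 = 30.2°C.
|ΔTm| = |44.6 − 30.2| = 14.4°C, > 3.7°C.

|ΔTm| = 14.4°C; the pair is not acceptable.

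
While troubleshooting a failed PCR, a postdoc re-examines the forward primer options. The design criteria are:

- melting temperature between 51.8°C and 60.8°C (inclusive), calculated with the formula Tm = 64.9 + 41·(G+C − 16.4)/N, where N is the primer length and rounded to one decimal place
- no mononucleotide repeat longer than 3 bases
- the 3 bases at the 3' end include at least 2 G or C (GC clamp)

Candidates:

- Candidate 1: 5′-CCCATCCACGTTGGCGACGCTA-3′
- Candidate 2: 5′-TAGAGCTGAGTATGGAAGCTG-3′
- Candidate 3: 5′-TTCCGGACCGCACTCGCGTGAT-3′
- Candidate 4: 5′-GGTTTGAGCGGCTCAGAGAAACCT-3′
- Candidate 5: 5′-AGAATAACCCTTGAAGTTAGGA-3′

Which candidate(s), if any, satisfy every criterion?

Candidate 1 (22 nt, A=4 T=4 G=5 C=9): Tm = 64.9 + 41·(14 − 16.4)/22 = 60.4°C ✓; longest run = 3 ✓; 3' end CTA has 1 G/C, need ≥2 ✗ — fails.
Candidate 2 (21 nt, A=6 T=5 G=8 C=2): Tm = 64.9 + 41·(10 − 16.4)/21 = 52.4°C ✓; longest run = 2 ✓; 3' end CTG has 2 G/C ✓ — passes.
Candidate 3 (22 nt, A=3 T=5 G=6 C=8): Tm = 64.9 + 41·(14 − 16.4)/22 = 60.4°C ✓; longest run = 2 ✓; 3' end GAT has 1 G/C, need ≥2 ✗ — fails.
Candidate 4 (24 nt, A=6 T=5 G=8 C=5): Tm = 64.9 + 41·(13 − 16.4)/24 = 59.1°C ✓; longest run = 3 ✓; 3' end CCT has 2 G/C ✓ — passes.
Candidate 5 (22 nt, A=9 T=5 G=5 C=3): Tm = 64.9 + 41·(8 − 16.4)/22 = 49.2°C, outside 51.8–60.8°C ✗; longest run = 3 ✓; 3' end GGA has 2 G/C ✓ — fails.

Candidate 2 and Candidate 4.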